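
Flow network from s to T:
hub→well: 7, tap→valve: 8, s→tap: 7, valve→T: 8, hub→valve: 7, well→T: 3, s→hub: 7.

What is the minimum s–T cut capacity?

Max flow = 11 (via 3 augmenting paths).
In the residual at optimum, the set reachable from s is {hub, s, tap, valve, well}.
Cut edges: well→T (cap 3), valve→T (cap 8). Sum = 11.

11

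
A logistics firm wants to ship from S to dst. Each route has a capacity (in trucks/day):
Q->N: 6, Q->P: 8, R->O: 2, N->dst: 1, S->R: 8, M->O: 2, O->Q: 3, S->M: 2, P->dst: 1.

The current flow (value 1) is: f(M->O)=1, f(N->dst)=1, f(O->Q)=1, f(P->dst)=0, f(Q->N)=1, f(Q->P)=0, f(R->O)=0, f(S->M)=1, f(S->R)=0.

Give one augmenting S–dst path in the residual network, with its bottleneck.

Residual along S->M->O->Q->P->dst: S->M: 1, M->O: 1, O->Q: 2, Q->P: 8, P->dst: 1.
Bottleneck = min = 1.

S->M->O->Q->P->dst, bottleneck 1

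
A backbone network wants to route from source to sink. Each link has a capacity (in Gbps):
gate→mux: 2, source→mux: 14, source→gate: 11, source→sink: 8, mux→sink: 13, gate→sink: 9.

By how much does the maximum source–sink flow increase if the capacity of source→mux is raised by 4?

0

Original max flow = 30.
Edge source→mux does not cross the min cut (source side {gate, mux, source}), so extra capacity there cannot help.
New max flow = 30. Increase = 0.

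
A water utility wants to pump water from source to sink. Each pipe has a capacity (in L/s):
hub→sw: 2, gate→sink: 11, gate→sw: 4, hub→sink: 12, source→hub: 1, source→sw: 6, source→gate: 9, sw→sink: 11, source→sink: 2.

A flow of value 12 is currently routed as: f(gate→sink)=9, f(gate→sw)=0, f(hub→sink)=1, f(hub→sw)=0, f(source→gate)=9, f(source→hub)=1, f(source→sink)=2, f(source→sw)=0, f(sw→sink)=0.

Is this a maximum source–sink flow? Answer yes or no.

Residual path source→sw→sink has bottleneck 6 > 0.
Pushing 6 along it raises the flow to 18, so the given flow is not maximum.

No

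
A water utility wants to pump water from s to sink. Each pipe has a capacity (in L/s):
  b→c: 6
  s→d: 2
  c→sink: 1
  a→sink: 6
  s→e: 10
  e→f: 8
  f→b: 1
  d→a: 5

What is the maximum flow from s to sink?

3

Augment s→d→a→sink: bottleneck 2. Total 2.
Augment s→e→f→b→c→sink: bottleneck 1. Total 3.
No augmenting path remains in the residual graph.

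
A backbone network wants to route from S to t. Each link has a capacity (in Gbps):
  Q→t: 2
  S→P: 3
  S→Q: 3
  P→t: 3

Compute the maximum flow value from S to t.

Augment S→P→t: bottleneck 3. Total 3.
Augment S→Q→t: bottleneck 2. Total 5.
No augmenting path remains in the residual graph.

5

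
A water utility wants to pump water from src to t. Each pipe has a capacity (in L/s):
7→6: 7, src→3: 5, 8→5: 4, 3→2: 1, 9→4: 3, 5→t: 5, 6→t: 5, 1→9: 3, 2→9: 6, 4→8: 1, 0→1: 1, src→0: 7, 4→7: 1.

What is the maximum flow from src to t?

Augment src→3→2→9→4→8→5→t: bottleneck 1. Total 1.
Augment src→0→1→9→4→7→6→t: bottleneck 1. Total 2.
No augmenting path remains in the residual graph.

2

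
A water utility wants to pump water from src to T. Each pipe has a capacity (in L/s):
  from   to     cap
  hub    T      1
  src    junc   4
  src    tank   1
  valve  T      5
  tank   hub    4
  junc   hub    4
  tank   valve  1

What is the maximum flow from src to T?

Augment src→junc→hub→T: bottleneck 1. Total 1.
Augment src→tank→valve→T: bottleneck 1. Total 2.
No augmenting path remains in the residual graph.

2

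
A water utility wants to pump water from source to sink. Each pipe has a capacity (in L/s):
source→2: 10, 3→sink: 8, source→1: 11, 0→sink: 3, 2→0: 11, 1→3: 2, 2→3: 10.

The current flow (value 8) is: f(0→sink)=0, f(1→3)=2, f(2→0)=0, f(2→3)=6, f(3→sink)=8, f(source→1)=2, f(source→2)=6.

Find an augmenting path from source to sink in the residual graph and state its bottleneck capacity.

Residual along source→2→0→sink: source→2: 4, 2→0: 11, 0→sink: 3.
Bottleneck = min = 3.

source→2→0→sink, bottleneck 3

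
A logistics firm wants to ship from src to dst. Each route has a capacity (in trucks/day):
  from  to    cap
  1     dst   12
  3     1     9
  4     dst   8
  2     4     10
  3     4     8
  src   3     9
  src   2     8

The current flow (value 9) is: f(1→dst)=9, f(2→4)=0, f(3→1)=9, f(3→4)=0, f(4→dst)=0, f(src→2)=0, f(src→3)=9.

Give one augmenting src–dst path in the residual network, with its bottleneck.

src→2→4→dst, bottleneck 8

Residual along src→2→4→dst: src→2: 8, 2→4: 10, 4→dst: 8.
Bottleneck = min = 8.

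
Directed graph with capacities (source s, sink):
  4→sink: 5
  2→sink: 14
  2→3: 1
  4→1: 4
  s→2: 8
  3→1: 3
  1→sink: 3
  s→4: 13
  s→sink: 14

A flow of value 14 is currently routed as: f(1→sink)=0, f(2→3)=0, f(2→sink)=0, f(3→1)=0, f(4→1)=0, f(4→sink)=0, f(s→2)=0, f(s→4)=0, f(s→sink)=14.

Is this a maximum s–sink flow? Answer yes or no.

No

Residual path s→2→sink has bottleneck 8 > 0.
Pushing 8 along it raises the flow to 22, so the given flow is not maximum.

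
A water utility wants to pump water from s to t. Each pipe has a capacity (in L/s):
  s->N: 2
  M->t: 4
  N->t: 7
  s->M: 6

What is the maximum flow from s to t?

Augment s->M->t: bottleneck 4. Total 4.
Augment s->N->t: bottleneck 2. Total 6.
No augmenting path remains in the residual graph.

6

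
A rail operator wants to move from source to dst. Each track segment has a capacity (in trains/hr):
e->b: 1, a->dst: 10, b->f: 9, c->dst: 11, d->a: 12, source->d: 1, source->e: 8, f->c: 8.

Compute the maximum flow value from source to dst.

2

Augment source->d->a->dst: bottleneck 1. Total 1.
Augment source->e->b->f->c->dst: bottleneck 1. Total 2.
No augmenting path remains in the residual graph.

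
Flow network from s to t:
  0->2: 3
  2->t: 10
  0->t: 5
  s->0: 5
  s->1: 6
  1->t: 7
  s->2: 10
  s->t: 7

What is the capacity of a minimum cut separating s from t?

Max flow = 28 (via 4 augmenting paths).
In the residual at optimum, the set reachable from s is {s}.
Cut edges: s->0 (cap 5), s->2 (cap 10), s->1 (cap 6), s->t (cap 7). Sum = 28.

28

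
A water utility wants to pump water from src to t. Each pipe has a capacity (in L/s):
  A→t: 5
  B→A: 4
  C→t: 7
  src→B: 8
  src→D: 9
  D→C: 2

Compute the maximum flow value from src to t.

6

Augment src→D→C→t: bottleneck 2. Total 2.
Augment src→B→A→t: bottleneck 4. Total 6.
No augmenting path remains in the residual graph.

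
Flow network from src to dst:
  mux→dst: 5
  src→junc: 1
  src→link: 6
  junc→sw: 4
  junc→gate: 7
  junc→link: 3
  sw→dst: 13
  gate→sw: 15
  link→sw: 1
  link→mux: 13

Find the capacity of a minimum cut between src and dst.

Max flow = 7 (via 3 augmenting paths).
In the residual at optimum, the set reachable from src is {src}.
Cut edges: src→junc (cap 1), src→link (cap 6). Sum = 7.

7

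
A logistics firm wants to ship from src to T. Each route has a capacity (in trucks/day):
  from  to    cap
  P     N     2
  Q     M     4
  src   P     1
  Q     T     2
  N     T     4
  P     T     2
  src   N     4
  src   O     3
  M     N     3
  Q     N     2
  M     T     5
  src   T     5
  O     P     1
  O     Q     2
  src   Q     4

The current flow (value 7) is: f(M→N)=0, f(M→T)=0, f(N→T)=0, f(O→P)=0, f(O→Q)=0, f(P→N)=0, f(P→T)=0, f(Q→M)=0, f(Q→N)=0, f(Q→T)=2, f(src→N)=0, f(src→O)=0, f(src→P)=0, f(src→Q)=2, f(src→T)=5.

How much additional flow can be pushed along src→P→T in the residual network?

1

Residual capacities along the path: src→P: 1, P→T: 2.
Minimum is 1.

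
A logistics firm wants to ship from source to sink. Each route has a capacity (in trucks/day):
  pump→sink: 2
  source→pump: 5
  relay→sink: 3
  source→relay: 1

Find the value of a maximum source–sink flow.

3

Augment source→pump→sink: bottleneck 2. Total 2.
Augment source→relay→sink: bottleneck 1. Total 3.
No augmenting path remains in the residual graph.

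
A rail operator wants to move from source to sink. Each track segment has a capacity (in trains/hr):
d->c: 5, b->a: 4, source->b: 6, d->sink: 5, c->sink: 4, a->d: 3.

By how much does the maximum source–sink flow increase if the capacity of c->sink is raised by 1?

0

Original max flow = 3.
Edge c->sink does not cross the min cut (source side {a, b, source}), so extra capacity there cannot help.
New max flow = 3. Increase = 0.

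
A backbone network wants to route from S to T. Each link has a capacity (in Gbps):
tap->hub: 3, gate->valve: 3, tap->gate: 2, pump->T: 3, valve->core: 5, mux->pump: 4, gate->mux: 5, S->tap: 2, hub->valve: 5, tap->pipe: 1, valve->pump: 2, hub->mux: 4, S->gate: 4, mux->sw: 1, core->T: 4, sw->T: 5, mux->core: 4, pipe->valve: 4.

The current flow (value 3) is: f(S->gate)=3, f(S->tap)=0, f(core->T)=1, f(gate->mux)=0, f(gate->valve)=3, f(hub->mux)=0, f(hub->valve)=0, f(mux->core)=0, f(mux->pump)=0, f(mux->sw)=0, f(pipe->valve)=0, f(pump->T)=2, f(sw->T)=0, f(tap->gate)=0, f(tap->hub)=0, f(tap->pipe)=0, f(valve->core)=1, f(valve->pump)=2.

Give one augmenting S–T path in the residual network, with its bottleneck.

S->gate->mux->core->T, bottleneck 1

Residual along S->gate->mux->core->T: S->gate: 1, gate->mux: 5, mux->core: 4, core->T: 3.
Bottleneck = min = 1.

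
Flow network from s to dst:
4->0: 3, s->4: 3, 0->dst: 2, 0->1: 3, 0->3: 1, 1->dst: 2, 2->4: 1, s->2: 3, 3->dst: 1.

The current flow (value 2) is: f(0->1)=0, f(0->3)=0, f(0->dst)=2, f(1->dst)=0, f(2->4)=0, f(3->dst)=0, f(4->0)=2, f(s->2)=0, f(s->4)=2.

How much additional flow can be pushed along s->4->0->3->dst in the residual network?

Residual capacities along the path: s->4: 1, 4->0: 1, 0->3: 1, 3->dst: 1.
Minimum is 1.

1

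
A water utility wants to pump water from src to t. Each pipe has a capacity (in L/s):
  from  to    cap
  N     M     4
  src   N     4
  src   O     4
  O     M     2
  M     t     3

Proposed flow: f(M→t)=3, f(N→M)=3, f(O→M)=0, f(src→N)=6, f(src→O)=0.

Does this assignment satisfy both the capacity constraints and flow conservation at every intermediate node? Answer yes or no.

No

Capacity violated on src→N: flow 6 > capacity 4.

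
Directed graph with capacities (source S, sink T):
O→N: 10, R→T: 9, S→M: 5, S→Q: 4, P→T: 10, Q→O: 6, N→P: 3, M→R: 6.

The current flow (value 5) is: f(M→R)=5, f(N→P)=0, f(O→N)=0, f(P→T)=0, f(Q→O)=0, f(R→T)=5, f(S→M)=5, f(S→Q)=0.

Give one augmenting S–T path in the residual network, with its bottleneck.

S→Q→O→N→P→T, bottleneck 3

Residual along S→Q→O→N→P→T: S→Q: 4, Q→O: 6, O→N: 10, N→P: 3, P→T: 10.
Bottleneck = min = 3.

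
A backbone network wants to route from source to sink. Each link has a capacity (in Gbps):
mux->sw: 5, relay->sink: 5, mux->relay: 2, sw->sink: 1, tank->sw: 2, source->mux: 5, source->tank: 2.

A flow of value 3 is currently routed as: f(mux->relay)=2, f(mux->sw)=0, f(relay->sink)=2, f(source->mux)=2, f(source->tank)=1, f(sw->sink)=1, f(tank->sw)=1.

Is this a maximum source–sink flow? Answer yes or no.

Yes

Residual reachable from source: {mux, source, sw, tank}; sink is not reachable.
Saturated cut: mux->relay, sw->sink with total capacity 3 = current flow value. Flow is maximum.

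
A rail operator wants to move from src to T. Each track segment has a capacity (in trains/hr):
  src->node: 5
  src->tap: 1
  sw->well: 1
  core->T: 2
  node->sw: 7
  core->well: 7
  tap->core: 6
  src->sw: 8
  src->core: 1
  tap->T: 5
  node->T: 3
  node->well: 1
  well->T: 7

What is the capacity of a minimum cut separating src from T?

7

Max flow = 7 (via 5 augmenting paths).
In the residual at optimum, the set reachable from src is {node, src, sw}.
Cut edges: src->tap (cap 1), src->core (cap 1), node->well (cap 1), node->T (cap 3), sw->well (cap 1). Sum = 7.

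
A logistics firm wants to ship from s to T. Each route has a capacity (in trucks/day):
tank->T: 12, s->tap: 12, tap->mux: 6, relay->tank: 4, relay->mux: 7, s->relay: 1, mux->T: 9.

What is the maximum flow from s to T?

Augment s->relay->tank->T: bottleneck 1. Total 1.
Augment s->tap->mux->T: bottleneck 6. Total 7.
No augmenting path remains in the residual graph.

7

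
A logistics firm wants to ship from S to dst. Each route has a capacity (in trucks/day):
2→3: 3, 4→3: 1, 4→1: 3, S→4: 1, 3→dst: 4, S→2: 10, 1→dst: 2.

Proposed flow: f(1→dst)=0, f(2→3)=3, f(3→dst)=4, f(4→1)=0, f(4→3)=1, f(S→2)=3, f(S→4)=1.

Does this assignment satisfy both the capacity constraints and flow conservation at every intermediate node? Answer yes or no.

Every edge has 0 ≤ f(e) ≤ cap(e).
At each intermediate node, inflow equals outflow.

Yes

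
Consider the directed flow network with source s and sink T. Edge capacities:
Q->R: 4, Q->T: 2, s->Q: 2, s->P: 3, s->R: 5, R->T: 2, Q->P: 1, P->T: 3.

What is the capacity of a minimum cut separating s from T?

Max flow = 7 (via 3 augmenting paths).
In the residual at optimum, the set reachable from s is {R, s}.
Cut edges: s->Q (cap 2), s->P (cap 3), R->T (cap 2). Sum = 7.

7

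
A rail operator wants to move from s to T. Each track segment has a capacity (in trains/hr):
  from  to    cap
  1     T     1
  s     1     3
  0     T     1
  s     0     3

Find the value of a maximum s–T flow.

Augment s→0→T: bottleneck 1. Total 1.
Augment s→1→T: bottleneck 1. Total 2.
No augmenting path remains in the residual graph.

2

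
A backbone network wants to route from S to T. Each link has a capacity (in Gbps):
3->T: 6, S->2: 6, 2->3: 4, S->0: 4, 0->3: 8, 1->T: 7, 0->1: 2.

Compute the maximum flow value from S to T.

8

Augment S->2->3->T: bottleneck 4. Total 4.
Augment S->0->3->T: bottleneck 2. Total 6.
Augment S->0->1->T: bottleneck 2. Total 8.
No augmenting path remains in the residual graph.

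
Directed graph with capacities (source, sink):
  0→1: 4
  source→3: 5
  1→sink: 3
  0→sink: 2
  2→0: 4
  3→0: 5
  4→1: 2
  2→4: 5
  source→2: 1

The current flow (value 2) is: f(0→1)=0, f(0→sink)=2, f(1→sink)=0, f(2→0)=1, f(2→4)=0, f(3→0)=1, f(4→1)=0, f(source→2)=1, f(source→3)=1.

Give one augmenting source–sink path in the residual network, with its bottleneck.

source→3→0→1→sink, bottleneck 3

Residual along source→3→0→1→sink: source→3: 4, 3→0: 4, 0→1: 4, 1→sink: 3.
Bottleneck = min = 3.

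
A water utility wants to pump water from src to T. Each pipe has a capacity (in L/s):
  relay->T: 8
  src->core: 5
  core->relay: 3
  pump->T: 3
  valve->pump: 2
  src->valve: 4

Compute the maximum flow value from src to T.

Augment src->valve->pump->T: bottleneck 2. Total 2.
Augment src->core->relay->T: bottleneck 3. Total 5.
No augmenting path remains in the residual graph.

5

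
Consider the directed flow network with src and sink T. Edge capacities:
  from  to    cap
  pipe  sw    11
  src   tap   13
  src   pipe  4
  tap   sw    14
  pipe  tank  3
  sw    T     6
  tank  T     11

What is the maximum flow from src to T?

Augment src→tap→sw→T: bottleneck 6. Total 6.
Augment src→pipe→tank→T: bottleneck 3. Total 9.
No augmenting path remains in the residual graph.

9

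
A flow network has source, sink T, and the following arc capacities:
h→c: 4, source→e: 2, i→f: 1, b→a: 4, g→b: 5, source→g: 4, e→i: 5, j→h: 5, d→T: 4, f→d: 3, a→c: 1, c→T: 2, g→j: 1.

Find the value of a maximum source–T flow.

Augment source→e→i→f→d→T: bottleneck 1. Total 1.
Augment source→g→j→h→c→T: bottleneck 1. Total 2.
Augment source→g→b→a→c→T: bottleneck 1. Total 3.
No augmenting path remains in the residual graph.

3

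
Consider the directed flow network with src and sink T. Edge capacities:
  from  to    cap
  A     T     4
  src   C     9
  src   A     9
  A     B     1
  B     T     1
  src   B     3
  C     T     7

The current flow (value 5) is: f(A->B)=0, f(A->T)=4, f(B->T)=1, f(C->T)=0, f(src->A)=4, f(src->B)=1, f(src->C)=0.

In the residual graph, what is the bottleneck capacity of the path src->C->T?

7

Residual capacities along the path: src->C: 9, C->T: 7.
Minimum is 7.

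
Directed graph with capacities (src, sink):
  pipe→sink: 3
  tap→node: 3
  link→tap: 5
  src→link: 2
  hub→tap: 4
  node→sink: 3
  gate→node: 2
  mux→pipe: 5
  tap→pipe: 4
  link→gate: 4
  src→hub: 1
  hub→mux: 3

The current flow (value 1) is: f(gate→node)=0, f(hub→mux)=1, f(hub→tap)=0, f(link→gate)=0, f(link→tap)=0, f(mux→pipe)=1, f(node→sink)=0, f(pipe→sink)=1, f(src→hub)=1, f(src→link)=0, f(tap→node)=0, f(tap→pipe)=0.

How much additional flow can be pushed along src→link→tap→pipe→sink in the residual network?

Residual capacities along the path: src→link: 2, link→tap: 5, tap→pipe: 4, pipe→sink: 2.
Minimum is 2.

2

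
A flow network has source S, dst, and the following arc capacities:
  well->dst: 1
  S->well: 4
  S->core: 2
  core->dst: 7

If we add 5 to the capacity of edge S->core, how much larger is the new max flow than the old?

Original max flow = 3.
After raising cap(S->core), augmenting paths through that edge carry 5 more units.
New max flow = 8. Increase = 5.

5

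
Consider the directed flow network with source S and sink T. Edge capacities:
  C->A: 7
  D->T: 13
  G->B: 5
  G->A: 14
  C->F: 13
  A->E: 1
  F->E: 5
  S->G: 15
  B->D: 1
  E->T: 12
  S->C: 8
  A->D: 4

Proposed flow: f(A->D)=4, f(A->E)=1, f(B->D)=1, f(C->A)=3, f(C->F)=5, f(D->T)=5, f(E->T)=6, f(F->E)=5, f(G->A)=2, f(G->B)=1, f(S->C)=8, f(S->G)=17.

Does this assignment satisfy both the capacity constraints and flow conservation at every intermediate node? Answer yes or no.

Capacity violated on S->G: flow 17 > capacity 15.

No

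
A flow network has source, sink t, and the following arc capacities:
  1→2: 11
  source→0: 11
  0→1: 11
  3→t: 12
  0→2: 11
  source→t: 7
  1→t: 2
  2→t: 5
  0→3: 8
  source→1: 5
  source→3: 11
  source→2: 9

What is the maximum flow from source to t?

26

Augment source→t: bottleneck 7. Total 7.
Augment source→1→t: bottleneck 2. Total 9.
Augment source→3→t: bottleneck 11. Total 20.
Augment source→2→t: bottleneck 5. Total 25.
Augment source→0→3→t: bottleneck 1. Total 26.
No augmenting path remains in the residual graph.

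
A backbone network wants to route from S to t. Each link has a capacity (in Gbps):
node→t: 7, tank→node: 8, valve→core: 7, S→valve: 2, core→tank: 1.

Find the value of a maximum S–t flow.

Augment S→valve→core→tank→node→t: bottleneck 1. Total 1.
No augmenting path remains in the residual graph.

1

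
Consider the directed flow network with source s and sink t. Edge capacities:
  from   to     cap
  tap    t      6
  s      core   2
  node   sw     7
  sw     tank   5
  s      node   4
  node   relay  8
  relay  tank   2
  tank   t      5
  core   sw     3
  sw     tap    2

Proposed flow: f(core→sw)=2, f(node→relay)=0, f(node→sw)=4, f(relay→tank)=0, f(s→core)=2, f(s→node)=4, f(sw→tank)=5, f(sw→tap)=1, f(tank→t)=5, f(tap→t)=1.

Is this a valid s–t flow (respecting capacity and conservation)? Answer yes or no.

Every edge has 0 ≤ f(e) ≤ cap(e).
At each intermediate node, inflow equals outflow.

Yes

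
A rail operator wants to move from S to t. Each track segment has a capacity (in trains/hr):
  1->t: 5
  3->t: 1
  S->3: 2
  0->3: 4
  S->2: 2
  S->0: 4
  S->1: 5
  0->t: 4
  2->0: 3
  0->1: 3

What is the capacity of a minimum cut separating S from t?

Max flow = 10 (via 3 augmenting paths).
In the residual at optimum, the set reachable from S is {0, 1, 2, 3, S}.
Cut edges: 0->t (cap 4), 1->t (cap 5), 3->t (cap 1). Sum = 10.

10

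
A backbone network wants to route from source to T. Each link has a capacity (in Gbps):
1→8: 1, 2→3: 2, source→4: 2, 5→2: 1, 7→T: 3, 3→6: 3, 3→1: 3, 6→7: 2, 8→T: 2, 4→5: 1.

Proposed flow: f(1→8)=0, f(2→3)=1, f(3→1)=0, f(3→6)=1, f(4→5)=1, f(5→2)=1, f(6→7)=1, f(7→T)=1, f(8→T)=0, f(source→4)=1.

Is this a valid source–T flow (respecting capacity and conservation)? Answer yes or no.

Yes

Every edge has 0 ≤ f(e) ≤ cap(e).
At each intermediate node, inflow equals outflow.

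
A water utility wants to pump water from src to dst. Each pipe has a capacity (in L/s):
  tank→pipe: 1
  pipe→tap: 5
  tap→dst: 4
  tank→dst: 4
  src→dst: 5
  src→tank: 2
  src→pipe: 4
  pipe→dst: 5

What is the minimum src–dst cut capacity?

Max flow = 11 (via 3 augmenting paths).
In the residual at optimum, the set reachable from src is {src}.
Cut edges: src→tank (cap 2), src→pipe (cap 4), src→dst (cap 5). Sum = 11.

11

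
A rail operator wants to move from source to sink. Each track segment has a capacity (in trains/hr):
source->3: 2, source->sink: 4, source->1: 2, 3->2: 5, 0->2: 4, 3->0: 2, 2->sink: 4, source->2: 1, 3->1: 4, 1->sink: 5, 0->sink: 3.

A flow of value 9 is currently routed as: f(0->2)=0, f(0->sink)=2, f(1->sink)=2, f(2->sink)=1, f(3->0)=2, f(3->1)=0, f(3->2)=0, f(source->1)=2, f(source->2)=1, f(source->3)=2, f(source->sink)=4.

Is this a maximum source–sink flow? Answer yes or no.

Residual reachable from source: {source}; sink is not reachable.
Saturated cut: source->3, source->2, source->1, source->sink with total capacity 9 = current flow value. Flow is maximum.

Yes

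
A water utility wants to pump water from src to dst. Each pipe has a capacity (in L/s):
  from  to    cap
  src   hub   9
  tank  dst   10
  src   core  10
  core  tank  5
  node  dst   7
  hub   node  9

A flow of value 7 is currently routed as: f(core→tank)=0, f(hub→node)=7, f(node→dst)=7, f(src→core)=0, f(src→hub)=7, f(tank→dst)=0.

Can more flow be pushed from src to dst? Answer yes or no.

Yes

Residual path src→core→tank→dst has bottleneck 5 > 0.
Pushing 5 along it raises the flow to 12, so the given flow is not maximum.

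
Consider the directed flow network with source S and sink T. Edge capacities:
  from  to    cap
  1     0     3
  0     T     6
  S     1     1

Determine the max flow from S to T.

Augment S→1→0→T: bottleneck 1. Total 1.
No augmenting path remains in the residual graph.

1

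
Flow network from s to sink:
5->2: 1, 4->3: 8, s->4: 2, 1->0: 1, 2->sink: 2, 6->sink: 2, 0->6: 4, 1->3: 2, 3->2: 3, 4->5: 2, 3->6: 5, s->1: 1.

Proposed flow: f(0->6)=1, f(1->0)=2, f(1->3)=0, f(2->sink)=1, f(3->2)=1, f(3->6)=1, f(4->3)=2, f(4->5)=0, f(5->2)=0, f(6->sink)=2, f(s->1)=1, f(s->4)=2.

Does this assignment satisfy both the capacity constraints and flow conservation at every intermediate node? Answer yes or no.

No

Capacity violated on 1->0: flow 2 > capacity 1.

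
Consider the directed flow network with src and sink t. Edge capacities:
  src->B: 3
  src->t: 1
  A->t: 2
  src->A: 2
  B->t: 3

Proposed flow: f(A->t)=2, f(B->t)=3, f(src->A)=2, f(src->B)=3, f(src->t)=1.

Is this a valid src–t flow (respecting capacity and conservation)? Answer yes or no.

Yes

Every edge has 0 ≤ f(e) ≤ cap(e).
At each intermediate node, inflow equals outflow.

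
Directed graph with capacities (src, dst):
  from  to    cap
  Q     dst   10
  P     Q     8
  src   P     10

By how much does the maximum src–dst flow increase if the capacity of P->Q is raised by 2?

Original max flow = 8.
After raising cap(P->Q), augmenting paths through that edge carry 2 more units.
New max flow = 10. Increase = 2.

2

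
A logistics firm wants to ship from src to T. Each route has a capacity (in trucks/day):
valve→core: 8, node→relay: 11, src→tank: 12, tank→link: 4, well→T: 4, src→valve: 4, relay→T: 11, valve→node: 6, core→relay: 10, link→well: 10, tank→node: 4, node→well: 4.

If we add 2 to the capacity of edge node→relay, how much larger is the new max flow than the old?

Original max flow = 12.
Edge node→relay does not cross the min cut (source side {src, tank}), so extra capacity there cannot help.
New max flow = 12. Increase = 0.

0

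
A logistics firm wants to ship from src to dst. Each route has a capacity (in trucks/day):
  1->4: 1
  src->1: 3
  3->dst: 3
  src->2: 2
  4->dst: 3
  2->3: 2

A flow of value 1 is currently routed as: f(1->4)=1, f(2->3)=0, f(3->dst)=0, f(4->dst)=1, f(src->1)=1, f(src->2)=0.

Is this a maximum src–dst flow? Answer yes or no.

No

Residual path src->2->3->dst has bottleneck 2 > 0.
Pushing 2 along it raises the flow to 3, so the given flow is not maximum.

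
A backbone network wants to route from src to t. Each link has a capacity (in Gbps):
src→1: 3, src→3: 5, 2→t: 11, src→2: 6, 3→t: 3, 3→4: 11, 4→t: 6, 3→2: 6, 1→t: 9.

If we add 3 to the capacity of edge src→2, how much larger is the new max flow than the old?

3

Original max flow = 14.
After raising cap(src→2), augmenting paths through that edge carry 3 more units.
New max flow = 17. Increase = 3.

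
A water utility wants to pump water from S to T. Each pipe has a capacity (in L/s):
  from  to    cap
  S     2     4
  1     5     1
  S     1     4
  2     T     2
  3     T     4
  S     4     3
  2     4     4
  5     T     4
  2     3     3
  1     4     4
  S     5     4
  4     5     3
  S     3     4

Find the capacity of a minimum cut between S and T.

10

Max flow = 10 (via 3 augmenting paths).
In the residual at optimum, the set reachable from S is {1, 2, 3, 4, 5, S}.
Cut edges: 2→T (cap 2), 3→T (cap 4), 5→T (cap 4). Sum = 10.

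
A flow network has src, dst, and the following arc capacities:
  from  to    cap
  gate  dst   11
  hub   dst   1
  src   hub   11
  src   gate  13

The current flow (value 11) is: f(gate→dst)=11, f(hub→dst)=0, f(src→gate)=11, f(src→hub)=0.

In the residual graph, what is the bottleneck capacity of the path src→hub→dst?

1

Residual capacities along the path: src→hub: 11, hub→dst: 1.
Minimum is 1.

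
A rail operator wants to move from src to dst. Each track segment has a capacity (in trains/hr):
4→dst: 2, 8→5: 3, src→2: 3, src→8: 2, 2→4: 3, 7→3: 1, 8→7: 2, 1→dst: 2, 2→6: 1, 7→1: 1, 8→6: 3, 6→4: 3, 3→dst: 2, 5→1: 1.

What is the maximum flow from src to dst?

Augment src→2→4→dst: bottleneck 2. Total 2.
Augment src→8→5→1→dst: bottleneck 1. Total 3.
Augment src→8→7→3→dst: bottleneck 1. Total 4.
No augmenting path remains in the residual graph.

4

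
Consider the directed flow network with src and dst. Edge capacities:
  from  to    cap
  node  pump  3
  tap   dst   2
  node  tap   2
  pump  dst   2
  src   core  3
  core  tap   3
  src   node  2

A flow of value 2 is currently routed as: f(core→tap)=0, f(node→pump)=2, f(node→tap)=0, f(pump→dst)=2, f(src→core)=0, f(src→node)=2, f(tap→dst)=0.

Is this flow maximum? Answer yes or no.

No

Residual path src→core→tap→dst has bottleneck 2 > 0.
Pushing 2 along it raises the flow to 4, so the given flow is not maximum.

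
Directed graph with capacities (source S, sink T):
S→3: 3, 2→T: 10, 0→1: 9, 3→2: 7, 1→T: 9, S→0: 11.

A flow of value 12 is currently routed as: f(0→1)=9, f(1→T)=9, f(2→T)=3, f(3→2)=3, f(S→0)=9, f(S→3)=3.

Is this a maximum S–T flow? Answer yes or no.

Residual reachable from S: {0, S}; T is not reachable.
Saturated cut: 0→1, S→3 with total capacity 12 = current flow value. Flow is maximum.

Yes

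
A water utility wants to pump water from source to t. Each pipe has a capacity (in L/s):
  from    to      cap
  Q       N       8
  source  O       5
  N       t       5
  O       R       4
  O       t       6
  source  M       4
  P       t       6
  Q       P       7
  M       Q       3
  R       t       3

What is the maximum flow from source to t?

8

Augment source→O→t: bottleneck 5. Total 5.
Augment source→M→Q→P→t: bottleneck 3. Total 8.
No augmenting path remains in the residual graph.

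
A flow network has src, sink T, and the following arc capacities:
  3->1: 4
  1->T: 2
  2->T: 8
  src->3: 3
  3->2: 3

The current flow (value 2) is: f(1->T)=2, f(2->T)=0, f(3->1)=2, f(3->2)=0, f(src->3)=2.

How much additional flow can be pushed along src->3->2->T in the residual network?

Residual capacities along the path: src->3: 1, 3->2: 3, 2->T: 8.
Minimum is 1.

1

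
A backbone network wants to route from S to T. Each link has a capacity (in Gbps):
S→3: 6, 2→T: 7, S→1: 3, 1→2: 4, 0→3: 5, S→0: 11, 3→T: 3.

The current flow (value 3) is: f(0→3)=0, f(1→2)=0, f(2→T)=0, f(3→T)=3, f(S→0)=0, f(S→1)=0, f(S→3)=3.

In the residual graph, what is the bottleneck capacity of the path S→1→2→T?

3

Residual capacities along the path: S→1: 3, 1→2: 4, 2→T: 7.
Minimum is 3.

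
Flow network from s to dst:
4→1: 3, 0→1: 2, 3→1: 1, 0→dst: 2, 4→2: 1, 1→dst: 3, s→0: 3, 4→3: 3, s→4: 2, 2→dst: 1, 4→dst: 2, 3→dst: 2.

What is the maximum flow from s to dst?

Augment s→4→dst: bottleneck 2. Total 2.
Augment s→0→dst: bottleneck 2. Total 4.
Augment s→0→1→dst: bottleneck 1. Total 5.
No augmenting path remains in the residual graph.

5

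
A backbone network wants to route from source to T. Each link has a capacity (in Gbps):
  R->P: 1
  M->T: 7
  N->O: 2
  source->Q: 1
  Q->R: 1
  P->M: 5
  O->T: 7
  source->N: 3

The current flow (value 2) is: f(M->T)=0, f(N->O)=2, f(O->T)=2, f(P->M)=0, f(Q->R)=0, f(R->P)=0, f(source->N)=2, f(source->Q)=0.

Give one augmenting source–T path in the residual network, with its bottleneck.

source->Q->R->P->M->T, bottleneck 1

Residual along source->Q->R->P->M->T: source->Q: 1, Q->R: 1, R->P: 1, P->M: 5, M->T: 7.
Bottleneck = min = 1.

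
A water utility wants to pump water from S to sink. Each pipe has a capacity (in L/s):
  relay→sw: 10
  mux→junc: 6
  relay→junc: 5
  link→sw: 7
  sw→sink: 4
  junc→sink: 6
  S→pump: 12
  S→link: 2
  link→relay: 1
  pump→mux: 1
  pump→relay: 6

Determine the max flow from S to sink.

Augment S→link→sw→sink: bottleneck 2. Total 2.
Augment S→pump→relay→junc→sink: bottleneck 5. Total 7.
Augment S→pump→relay→sw→sink: bottleneck 1. Total 8.
Augment S→pump→mux→junc→sink: bottleneck 1. Total 9.
No augmenting path remains in the residual graph.

9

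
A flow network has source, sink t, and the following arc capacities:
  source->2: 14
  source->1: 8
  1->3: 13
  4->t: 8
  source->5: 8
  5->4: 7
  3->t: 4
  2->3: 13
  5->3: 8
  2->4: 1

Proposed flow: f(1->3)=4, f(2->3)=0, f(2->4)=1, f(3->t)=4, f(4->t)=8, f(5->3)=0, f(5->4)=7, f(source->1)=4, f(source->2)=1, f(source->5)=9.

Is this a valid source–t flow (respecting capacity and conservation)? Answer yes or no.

Capacity violated on source->5: flow 9 > capacity 8.

No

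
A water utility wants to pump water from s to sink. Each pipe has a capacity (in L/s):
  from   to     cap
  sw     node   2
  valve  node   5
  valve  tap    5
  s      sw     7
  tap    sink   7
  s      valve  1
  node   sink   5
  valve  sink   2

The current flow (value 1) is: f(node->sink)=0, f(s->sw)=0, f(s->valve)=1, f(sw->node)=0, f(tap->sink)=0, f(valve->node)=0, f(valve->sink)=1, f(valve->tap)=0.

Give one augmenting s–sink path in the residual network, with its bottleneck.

Residual along s->sw->node->sink: s->sw: 7, sw->node: 2, node->sink: 5.
Bottleneck = min = 2.

s->sw->node->sink, bottleneck 2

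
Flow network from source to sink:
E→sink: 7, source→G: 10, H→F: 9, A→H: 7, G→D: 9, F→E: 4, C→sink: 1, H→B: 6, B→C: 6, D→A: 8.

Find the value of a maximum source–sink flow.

5

Augment source→G→D→A→H→B→C→sink: bottleneck 1. Total 1.
Augment source→G→D→A→H→F→E→sink: bottleneck 4. Total 5.
No augmenting path remains in the residual graph.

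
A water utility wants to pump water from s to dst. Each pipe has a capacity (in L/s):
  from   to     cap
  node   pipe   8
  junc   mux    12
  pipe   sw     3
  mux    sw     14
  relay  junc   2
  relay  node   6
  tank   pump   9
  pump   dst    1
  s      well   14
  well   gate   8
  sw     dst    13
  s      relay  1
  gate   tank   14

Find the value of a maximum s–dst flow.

2

Augment s->well->gate->tank->pump->dst: bottleneck 1. Total 1.
Augment s->relay->junc->mux->sw->dst: bottleneck 1. Total 2.
No augmenting path remains in the residual graph.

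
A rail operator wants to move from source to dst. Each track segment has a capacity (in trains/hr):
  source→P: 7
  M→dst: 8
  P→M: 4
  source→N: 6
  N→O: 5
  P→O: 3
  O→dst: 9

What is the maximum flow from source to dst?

Augment source→N→O→dst: bottleneck 5. Total 5.
Augment source→P→O→dst: bottleneck 3. Total 8.
Augment source→P→M→dst: bottleneck 4. Total 12.
No augmenting path remains in the residual graph.

12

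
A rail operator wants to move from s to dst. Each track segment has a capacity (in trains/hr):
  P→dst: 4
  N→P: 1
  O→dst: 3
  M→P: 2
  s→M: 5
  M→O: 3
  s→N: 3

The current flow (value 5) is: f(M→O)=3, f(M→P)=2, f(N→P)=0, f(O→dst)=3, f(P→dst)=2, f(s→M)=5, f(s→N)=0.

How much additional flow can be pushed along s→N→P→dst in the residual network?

1

Residual capacities along the path: s→N: 3, N→P: 1, P→dst: 2.
Minimum is 1.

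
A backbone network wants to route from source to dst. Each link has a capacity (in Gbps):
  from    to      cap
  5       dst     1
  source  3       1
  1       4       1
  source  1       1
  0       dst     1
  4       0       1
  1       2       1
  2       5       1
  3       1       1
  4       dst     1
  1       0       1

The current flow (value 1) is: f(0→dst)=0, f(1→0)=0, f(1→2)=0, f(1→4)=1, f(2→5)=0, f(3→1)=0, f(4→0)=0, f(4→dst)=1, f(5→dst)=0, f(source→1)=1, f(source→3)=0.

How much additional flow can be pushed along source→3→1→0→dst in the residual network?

1

Residual capacities along the path: source→3: 1, 3→1: 1, 1→0: 1, 0→dst: 1.
Minimum is 1.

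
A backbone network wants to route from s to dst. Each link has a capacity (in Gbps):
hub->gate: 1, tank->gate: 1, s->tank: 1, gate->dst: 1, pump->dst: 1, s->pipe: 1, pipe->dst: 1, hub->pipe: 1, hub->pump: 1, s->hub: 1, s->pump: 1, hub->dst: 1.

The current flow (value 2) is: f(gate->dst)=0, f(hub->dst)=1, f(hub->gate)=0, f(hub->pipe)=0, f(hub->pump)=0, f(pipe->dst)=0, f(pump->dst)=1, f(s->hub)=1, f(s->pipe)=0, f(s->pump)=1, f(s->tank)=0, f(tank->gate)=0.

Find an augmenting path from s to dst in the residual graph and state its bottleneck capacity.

Residual along s->pipe->dst: s->pipe: 1, pipe->dst: 1.
Bottleneck = min = 1.

s->pipe->dst, bottleneck 1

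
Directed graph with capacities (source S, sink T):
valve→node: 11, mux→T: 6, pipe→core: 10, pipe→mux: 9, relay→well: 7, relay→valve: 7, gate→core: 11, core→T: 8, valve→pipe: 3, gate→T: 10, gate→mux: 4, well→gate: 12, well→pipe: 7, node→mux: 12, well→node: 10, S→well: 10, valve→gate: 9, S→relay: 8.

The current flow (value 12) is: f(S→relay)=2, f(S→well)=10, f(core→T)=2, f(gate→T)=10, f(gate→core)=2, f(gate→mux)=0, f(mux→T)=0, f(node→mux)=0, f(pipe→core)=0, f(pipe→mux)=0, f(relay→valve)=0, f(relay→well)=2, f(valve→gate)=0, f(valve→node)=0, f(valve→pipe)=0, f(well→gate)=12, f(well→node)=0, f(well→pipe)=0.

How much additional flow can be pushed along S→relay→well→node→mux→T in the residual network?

Residual capacities along the path: S→relay: 6, relay→well: 5, well→node: 10, node→mux: 12, mux→T: 6.
Minimum is 5.

5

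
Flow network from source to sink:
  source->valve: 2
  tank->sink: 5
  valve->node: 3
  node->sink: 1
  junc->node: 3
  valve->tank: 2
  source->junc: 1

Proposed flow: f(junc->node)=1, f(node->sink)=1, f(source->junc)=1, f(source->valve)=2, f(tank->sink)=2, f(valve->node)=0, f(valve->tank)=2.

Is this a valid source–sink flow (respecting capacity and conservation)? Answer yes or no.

Every edge has 0 ≤ f(e) ≤ cap(e).
At each intermediate node, inflow equals outflow.

Yes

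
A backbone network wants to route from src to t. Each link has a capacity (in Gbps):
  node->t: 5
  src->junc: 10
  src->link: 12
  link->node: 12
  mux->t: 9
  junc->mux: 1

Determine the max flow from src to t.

Augment src->junc->mux->t: bottleneck 1. Total 1.
Augment src->link->node->t: bottleneck 5. Total 6.
No augmenting path remains in the residual graph.

6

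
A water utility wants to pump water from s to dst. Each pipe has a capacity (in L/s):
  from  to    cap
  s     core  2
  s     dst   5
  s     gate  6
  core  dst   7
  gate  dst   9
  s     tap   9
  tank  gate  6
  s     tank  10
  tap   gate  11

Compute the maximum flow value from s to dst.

16

Augment s->dst: bottleneck 5. Total 5.
Augment s->gate->dst: bottleneck 6. Total 11.
Augment s->core->dst: bottleneck 2. Total 13.
Augment s->tap->gate->dst: bottleneck 3. Total 16.
No augmenting path remains in the residual graph.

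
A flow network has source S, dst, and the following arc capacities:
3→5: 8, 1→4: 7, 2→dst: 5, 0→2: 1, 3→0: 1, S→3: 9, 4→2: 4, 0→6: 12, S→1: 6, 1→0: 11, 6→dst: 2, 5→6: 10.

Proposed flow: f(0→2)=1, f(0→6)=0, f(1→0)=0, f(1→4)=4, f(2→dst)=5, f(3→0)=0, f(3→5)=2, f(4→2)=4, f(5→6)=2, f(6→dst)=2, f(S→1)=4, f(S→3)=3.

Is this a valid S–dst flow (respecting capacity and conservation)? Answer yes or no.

No

Conservation fails at 3: inflow 3 ≠ outflow 2.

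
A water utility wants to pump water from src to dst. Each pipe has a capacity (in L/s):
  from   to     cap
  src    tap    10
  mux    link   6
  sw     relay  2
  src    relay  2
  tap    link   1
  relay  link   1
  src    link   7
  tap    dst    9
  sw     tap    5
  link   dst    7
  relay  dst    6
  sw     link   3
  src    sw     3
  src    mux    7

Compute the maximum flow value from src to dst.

20

Augment src->relay->dst: bottleneck 2. Total 2.
Augment src->tap->dst: bottleneck 9. Total 11.
Augment src->link->dst: bottleneck 7. Total 18.
Augment src->sw->relay->dst: bottleneck 2. Total 20.
No augmenting path remains in the residual graph.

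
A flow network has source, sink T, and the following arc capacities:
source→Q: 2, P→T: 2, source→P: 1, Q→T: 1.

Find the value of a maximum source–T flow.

Augment source→P→T: bottleneck 1. Total 1.
Augment source→Q→T: bottleneck 1. Total 2.
No augmenting path remains in the residual graph.

2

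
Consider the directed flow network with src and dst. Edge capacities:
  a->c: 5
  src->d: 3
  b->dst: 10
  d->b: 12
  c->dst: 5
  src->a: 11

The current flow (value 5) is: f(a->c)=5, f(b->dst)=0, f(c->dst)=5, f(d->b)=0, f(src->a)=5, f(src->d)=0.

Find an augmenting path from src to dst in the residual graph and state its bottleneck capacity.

Residual along src->d->b->dst: src->d: 3, d->b: 12, b->dst: 10.
Bottleneck = min = 3.

src->d->b->dst, bottleneck 3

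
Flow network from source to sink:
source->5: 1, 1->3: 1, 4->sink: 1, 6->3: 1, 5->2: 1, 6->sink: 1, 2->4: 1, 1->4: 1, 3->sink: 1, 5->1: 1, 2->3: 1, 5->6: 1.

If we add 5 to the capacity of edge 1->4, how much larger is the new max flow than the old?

Original max flow = 1.
Edge 1->4 does not cross the min cut (source side {source}), so extra capacity there cannot help.
New max flow = 1. Increase = 0.

0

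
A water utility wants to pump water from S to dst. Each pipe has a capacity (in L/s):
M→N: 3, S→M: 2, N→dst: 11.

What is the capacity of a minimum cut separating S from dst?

2

Max flow = 2 (via 1 augmenting path).
In the residual at optimum, the set reachable from S is {S}.
Cut edges: S→M (cap 2). Sum = 2.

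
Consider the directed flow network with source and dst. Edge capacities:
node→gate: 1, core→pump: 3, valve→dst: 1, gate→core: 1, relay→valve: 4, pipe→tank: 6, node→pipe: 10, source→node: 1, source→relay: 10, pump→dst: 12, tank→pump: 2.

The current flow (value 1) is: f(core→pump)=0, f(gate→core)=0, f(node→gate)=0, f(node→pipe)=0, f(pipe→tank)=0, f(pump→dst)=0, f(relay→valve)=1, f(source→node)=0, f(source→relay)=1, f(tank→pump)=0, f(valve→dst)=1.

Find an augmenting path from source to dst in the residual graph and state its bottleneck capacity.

source→node→pipe→tank→pump→dst, bottleneck 1

Residual along source→node→pipe→tank→pump→dst: source→node: 1, node→pipe: 10, pipe→tank: 6, tank→pump: 2, pump→dst: 12.
Bottleneck = min = 1.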